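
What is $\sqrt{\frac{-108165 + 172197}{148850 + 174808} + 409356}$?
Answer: $\frac{2 \sqrt{297791001535335}}{53943} \approx 639.81$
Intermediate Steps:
$\sqrt{\frac{-108165 + 172197}{148850 + 174808} + 409356} = \sqrt{\frac{64032}{323658} + 409356} = \sqrt{64032 \cdot \frac{1}{323658} + 409356} = \sqrt{\frac{10672}{53943} + 409356} = \sqrt{\frac{22081901380}{53943}} = \frac{2 \sqrt{297791001535335}}{53943}$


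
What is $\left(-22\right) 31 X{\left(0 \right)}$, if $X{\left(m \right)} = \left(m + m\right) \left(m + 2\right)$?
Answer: $0$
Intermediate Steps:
$X{\left(m \right)} = 2 m \left(2 + m\right)$
$\left(-22\right) 31 X{\left(0 \right)} = \left(-22\right) 31 \cdot 2 \cdot 0 \left(2 + 0\right) = - 682 \cdot 2 \cdot 0 \cdot 2 = \left(-682\right) 0 = 0$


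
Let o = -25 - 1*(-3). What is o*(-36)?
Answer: 792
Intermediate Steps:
o = -22 (o = -25 + 3 = -22)
o*(-36) = -22*(-36) = 792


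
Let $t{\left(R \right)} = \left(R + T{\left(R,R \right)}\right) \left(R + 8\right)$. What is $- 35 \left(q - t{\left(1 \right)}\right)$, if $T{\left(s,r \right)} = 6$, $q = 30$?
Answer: $1155$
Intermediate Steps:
$t{\left(R \right)} = \left(6 + R\right) \left(8 + R\right)$ ($t{\left(R \right)} = \left(R + 6\right) \left(R + 8\right) = \left(6 + R\right) \left(8 + R\right)$)
$- 35 \left(q - t{\left(1 \right)}\right) = - 35 \left(30 - \left(48 + 1^{2} + 14 \cdot 1\right)\right) = - 35 \left(30 - \left(48 + 1 + 14\right)\right) = - 35 \left(30 - 63\right) = \left(-35\right) \left(-33\right) = 1155$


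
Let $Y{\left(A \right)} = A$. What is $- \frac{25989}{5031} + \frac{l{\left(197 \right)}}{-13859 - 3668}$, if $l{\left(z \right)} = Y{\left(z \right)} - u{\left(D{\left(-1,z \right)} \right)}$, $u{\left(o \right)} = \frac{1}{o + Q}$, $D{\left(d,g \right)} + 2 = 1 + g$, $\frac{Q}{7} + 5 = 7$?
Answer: $- \frac{10651673341}{2057494530} \approx -5.177$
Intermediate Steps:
$Q = 14$ ($Q = -35 + 7 \cdot 7 = -35 + 49 = 14$)
$D{\left(d,g \right)} = -1 + g$ ($D{\left(d,g \right)} = -2 + \left(1 + g\right) = -1 + g$)
$u{\left(o \right)} = \frac{1}{14 + o}$ ($u{\left(o \right)} = \frac{1}{o + 14} = \frac{1}{14 + o}$)
$l{\left(z \right)} = z - \frac{1}{13 + z}$ ($l{\left(z \right)} = z - \frac{1}{14 + \left(-1 + z\right)} = z - \frac{1}{13 + z}$)
$- \frac{25989}{5031} + \frac{l{\left(197 \right)}}{-13859 - 3668} = - \frac{25989}{5031} + \frac{\frac{1}{13 + 197} \left(-1 + 197 \left(13 + 197\right)\right)}{-13859 - 3668} = \left(-25989\right) \frac{1}{5031} + \frac{\frac{1}{210} \left(-1 + 197 \cdot 210\right)}{-17527} = - \frac{8663}{1677} + \frac{-1 + 41370}{210} \left(- \frac{1}{17527}\right) = - \frac{8663}{1677} + \frac{1}{210} \cdot 41369 \left(- \frac{1}{17527}\right) = - \frac{8663}{1677} + \frac{41369}{210} \left(- \frac{1}{17527}\right) = - \frac{8663}{1677} - \frac{41369}{3680670} = - \frac{10651673341}{2057494530}$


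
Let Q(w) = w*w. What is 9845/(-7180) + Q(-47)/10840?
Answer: -4542959/3891560 ≈ -1.1674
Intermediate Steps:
Q(w) = w**2
9845/(-7180) + Q(-47)/10840 = 9845/(-7180) + (-47)**2/10840 = 9845*(-1/7180) + 2209*(1/10840) = -1969/1436 + 2209/10840 = -4542959/3891560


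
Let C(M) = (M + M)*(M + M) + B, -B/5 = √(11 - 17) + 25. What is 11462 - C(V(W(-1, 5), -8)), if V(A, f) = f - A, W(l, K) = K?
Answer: 10911 + 5*I*√6 ≈ 10911.0 + 12.247*I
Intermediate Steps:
B = -125 - 5*I*√6 (B = -5*(√(11 - 17) + 25) = -5*(√(-6) + 25) = -5*(I*√6 + 25) = -5*(25 + I*√6) = -125 - 5*I*√6 ≈ -125.0 - 12.247*I)
C(M) = -125 + 4*M² - 5*I*√6 (C(M) = (M + M)*(M + M) + (-125 - 5*I*√6) = (2*M)*(2*M) + (-125 - 5*I*√6) = 4*M² + (-125 - 5*I*√6) = -125 + 4*M² - 5*I*√6)
11462 - C(V(W(-1, 5), -8)) = 11462 - (-125 + 4*(-8 - 1*5)² - 5*I*√6) = 11462 - (-125 + 4*(-8 - 5)² - 5*I*√6) = 11462 - (-125 + 4*(-13)² - 5*I*√6) = 11462 - (-125 + 4*169 - 5*I*√6) = 11462 - (-125 + 676 - 5*I*√6) = 11462 - (551 - 5*I*√6) = 11462 + (-551 + 5*I*√6) = 10911 + 5*I*√6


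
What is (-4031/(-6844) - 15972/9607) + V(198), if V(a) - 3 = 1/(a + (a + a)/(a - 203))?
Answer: 1302886019/673373844 ≈ 1.9349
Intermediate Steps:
V(a) = 3 + 1/(a + 2*a/(-203 + a)) (V(a) = 3 + 1/(a + (a + a)/(a - 203)) = 3 + 1/(a + (2*a)/(-203 + a)) = 3 + 1/(a + 2*a/(-203 + a)))
(-4031/(-6844) - 15972/9607) + V(198) = (-4031/(-6844) - 15972/9607) + (-203 - 602*198 + 3*198²)/(198*(-201 + 198)) = (-4031*(-1/6844) - 15972*1/9607) + (1/198)*(-203 - 119196 + 3*39204)/(-3) = (139/236 - 15972/9607) + (1/198)*(-⅓)*(-203 - 119196 + 117612) = -2434019/2267252 + (1/198)*(-⅓)*(-1787) = -2434019/2267252 + 1787/594 = 1302886019/673373844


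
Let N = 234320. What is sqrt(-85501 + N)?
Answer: sqrt(148819) ≈ 385.77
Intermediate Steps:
sqrt(-85501 + N) = sqrt(-85501 + 234320) = sqrt(148819)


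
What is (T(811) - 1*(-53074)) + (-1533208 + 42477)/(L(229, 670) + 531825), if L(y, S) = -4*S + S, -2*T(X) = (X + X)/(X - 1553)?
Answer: 1896719939053/35738430 ≈ 53072.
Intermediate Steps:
T(X) = -X/(-1553 + X) (T(X) = -(X + X)/(2*(X - 1553)) = -2*X/(2*(-1553 + X)) = -X/(-1553 + X))
L(y, S) = -3*S
(T(811) - 1*(-53074)) + (-1533208 + 42477)/(L(229, 670) + 531825) = (-1*811/(-1553 + 811) - 1*(-53074)) + (-1533208 + 42477)/(-3*670 + 531825) = (-1*811/(-742) + 53074) - 1490731/(-2010 + 531825) = (-1*811*(-1/742) + 53074) - 1490731/529815 = (811/742 + 53074) - 1490731*1/529815 = 39381719/742 - 135521/48165 = 1896719939053/35738430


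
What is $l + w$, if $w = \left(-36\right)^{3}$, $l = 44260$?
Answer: $-2396$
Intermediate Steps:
$w = -46656$
$l + w = 44260 - 46656 = -2396$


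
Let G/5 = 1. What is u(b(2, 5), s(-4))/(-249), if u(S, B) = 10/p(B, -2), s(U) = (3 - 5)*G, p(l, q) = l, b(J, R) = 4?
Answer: 1/249 ≈ 0.0040161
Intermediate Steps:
G = 5 (G = 5*1 = 5)
s(U) = -10 (s(U) = (3 - 5)*5 = -2*5 = -10)
u(S, B) = 10/B
u(b(2, 5), s(-4))/(-249) = (10/(-10))/(-249) = (10*(-⅒))*(-1/249) = -1*(-1/249) = 1/249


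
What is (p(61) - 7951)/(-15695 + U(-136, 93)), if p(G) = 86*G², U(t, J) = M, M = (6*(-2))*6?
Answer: -312055/15767 ≈ -19.792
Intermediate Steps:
M = -72 (M = -12*6 = -72)
U(t, J) = -72
(p(61) - 7951)/(-15695 + U(-136, 93)) = (86*61² - 7951)/(-15695 - 72) = (86*3721 - 7951)/(-15767) = (320006 - 7951)*(-1/15767) = 312055*(-1/15767) = -312055/15767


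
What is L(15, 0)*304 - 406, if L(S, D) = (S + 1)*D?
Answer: -406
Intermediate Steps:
L(S, D) = D*(1 + S) (L(S, D) = (1 + S)*D = D*(1 + S))
L(15, 0)*304 - 406 = (0*(1 + 15))*304 - 406 = (0*16)*304 - 406 = 0*304 - 406 = 0 - 406 = -406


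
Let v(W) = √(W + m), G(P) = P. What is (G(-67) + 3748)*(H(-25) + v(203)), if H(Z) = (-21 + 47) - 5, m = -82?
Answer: 117792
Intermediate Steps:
H(Z) = 21 (H(Z) = 26 - 5 = 21)
v(W) = √(-82 + W) (v(W) = √(W - 82) = √(-82 + W))
(G(-67) + 3748)*(H(-25) + v(203)) = (-67 + 3748)*(21 + √(-82 + 203)) = 3681*(21 + √121) = 3681*(21 + 11) = 3681*32 = 117792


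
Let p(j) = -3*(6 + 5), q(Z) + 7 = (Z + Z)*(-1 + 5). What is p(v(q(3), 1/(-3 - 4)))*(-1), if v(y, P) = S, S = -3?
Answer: 33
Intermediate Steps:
q(Z) = -7 + 8*Z (q(Z) = -7 + (Z + Z)*(-1 + 5) = -7 + (2*Z)*4 = -7 + 8*Z)
v(y, P) = -3
p(j) = -33 (p(j) = -3*11 = -33)
p(v(q(3), 1/(-3 - 4)))*(-1) = -33*(-1) = 33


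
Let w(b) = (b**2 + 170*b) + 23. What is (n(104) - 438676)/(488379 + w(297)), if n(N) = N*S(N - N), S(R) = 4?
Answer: -438260/627101 ≈ -0.69887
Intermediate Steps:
w(b) = 23 + b**2 + 170*b
n(N) = 4*N (n(N) = N*4 = 4*N)
(n(104) - 438676)/(488379 + w(297)) = (4*104 - 438676)/(488379 + (23 + 297**2 + 170*297)) = (416 - 438676)/(488379 + (23 + 88209 + 50490)) = -438260/(488379 + 138722) = -438260/627101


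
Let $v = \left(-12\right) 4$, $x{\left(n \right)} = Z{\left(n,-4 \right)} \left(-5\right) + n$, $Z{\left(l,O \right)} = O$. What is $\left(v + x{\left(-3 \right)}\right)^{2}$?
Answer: $961$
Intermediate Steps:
$x{\left(n \right)} = 20 + n$ ($x{\left(n \right)} = \left(-4\right) \left(-5\right) + n = 20 + n$)
$v = -48$
$\left(v + x{\left(-3 \right)}\right)^{2} = \left(-48 + \left(20 - 3\right)\right)^{2} = \left(-48 + 17\right)^{2} = \left(-31\right)^{2} = 961$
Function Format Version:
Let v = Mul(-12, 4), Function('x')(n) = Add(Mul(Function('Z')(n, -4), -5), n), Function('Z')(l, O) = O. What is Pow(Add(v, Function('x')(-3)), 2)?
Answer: 961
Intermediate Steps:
Function('x')(n) = Add(20, n) (Function('x')(n) = Add(Mul(-4, -5), n) = Add(20, n))
v = -48
Pow(Add(v, Function('x')(-3)), 2) = Pow(Add(-48, Add(20, -3)), 2) = Pow(Add(-48, 17), 2) = Pow(-31, 2) = 961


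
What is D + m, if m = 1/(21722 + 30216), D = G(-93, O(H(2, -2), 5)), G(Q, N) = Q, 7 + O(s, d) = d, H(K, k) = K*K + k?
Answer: -4830233/51938 ≈ -93.000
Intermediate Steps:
H(K, k) = k + K² (H(K, k) = K² + k = k + K²)
O(s, d) = -7 + d
D = -93
m = 1/51938 ≈ 1.9254e-5
D + m = -93 + 1/51938 = -4830233/51938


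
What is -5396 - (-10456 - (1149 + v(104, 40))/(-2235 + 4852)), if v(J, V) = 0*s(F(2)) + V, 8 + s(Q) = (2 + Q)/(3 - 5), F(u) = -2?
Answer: 13243209/2617 ≈ 5060.5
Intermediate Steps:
s(Q) = -9 - Q/2 (s(Q) = -8 + (2 + Q)/(3 - 5) = -8 + (2 + Q)/(-2) = -8 + (2 + Q)*(-½) = -8 + (-1 - Q/2) = -9 - Q/2)
v(J, V) = V (v(J, V) = 0*(-9 - ½*(-2)) + V = 0*(-9 + 1) + V = 0*(-8) + V = 0 + V = V)
-5396 - (-10456 - (1149 + v(104, 40))/(-2235 + 4852)) = -5396 - (-10456 - (1149 + 40)/(-2235 + 4852)) = -5396 - (-10456 - 1189/2617) = -5396 - 1*(-27364541/2617) = -5396 + 27364541/2617 = 13243209/2617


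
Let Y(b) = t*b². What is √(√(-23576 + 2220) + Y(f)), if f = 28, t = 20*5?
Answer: √(78400 + 2*I*√5339) ≈ 280.0 + 0.261*I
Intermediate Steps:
t = 100
Y(b) = 100*b²
√(√(-23576 + 2220) + Y(f)) = √(√(-23576 + 2220) + 100*28²) = √(√(-21356) + 100*784) = √(2*I*√5339 + 78400) = √(78400 + 2*I*√5339)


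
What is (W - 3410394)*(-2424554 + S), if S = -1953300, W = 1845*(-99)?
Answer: 15729843936846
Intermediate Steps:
W = -182655
(W - 3410394)*(-2424554 + S) = (-182655 - 3410394)*(-2424554 - 1953300) = -3593049*(-4377854) = 15729843936846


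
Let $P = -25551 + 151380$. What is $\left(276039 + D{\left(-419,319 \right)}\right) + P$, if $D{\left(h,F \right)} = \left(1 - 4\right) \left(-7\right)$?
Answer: $401889$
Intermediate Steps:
$P = 125829$
$D{\left(h,F \right)} = 21$ ($D{\left(h,F \right)} = \left(-3\right) \left(-7\right) = 21$)
$\left(276039 + D{\left(-419,319 \right)}\right) + P = \left(276039 + 21\right) + 125829 = 276060 + 125829 = 401889$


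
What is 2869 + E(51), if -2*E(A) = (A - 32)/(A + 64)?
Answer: 659851/230 ≈ 2868.9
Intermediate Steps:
E(A) = -(-32 + A)/(2*(64 + A)) (E(A) = -(A - 32)/(2*(A + 64)) = -(-32 + A)/(2*(64 + A)))
2869 + E(51) = 2869 + (32 - 1*51)/(2*(64 + 51)) = 2869 + (1/2)*(32 - 51)/115 = 2869 + (1/2)*(1/115)*(-19) = 2869 - 19/230 = 659851/230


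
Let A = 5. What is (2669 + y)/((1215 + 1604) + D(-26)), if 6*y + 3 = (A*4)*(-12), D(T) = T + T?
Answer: 5257/5534 ≈ 0.94995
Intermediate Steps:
D(T) = 2*T
y = -81/2 (y = -½ + ((5*4)*(-12))/6 = -½ + (20*(-12))/6 = -½ + (⅙)*(-240) = -½ - 40 = -81/2 ≈ -40.500)
(2669 + y)/((1215 + 1604) + D(-26)) = (2669 - 81/2)/((1215 + 1604) + 2*(-26)) = 5257/(2*(2819 - 52)) = (5257/2)/2767 = (5257/2)*(1/2767) = 5257/5534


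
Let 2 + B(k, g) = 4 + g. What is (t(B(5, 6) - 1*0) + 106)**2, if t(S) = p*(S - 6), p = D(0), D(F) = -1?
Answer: 10816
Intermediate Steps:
B(k, g) = 2 + g (B(k, g) = -2 + (4 + g) = 2 + g)
p = -1
t(S) = 6 - S (t(S) = -(S - 6) = -(-6 + S) = 6 - S)
(t(B(5, 6) - 1*0) + 106)**2 = ((6 - ((2 + 6) - 1*0)) + 106)**2 = ((6 - (8 + 0)) + 106)**2 = ((6 - 1*8) + 106)**2 = ((6 - 8) + 106)**2 = (-2 + 106)**2 = 104**2 = 10816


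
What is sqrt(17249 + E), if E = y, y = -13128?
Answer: sqrt(4121) ≈ 64.195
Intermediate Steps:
E = -13128
sqrt(17249 + E) = sqrt(17249 - 13128) = sqrt(4121)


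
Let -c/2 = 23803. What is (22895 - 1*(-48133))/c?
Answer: -35514/23803 ≈ -1.4920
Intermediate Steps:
c = -47606 (c = -2*23803 = -47606)
(22895 - 1*(-48133))/c = (22895 - 1*(-48133))/(-47606) = (22895 + 48133)*(-1/47606) = 71028*(-1/47606) = -35514/23803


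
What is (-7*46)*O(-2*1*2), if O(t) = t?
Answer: 1288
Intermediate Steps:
(-7*46)*O(-2*1*2) = (-7*46)*(-2*1*2) = -(-644)*2 = -322*(-4) = 1288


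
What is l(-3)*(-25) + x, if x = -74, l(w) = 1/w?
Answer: -197/3 ≈ -65.667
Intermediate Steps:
l(-3)*(-25) + x = -25/(-3) - 74 = -1/3*(-25) - 74 = 25/3 - 74 = -197/3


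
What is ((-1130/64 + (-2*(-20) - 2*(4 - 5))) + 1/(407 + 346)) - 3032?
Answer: -72472453/24096 ≈ -3007.7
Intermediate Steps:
((-1130/64 + (-2*(-20) - 2*(4 - 5))) + 1/(407 + 346)) - 3032 = ((-1130*1/64 + (40 - 2*(-1))) + 1/753) - 3032 = ((-565/32 + (40 + 2)) + 1/753) - 3032 = ((-565/32 + 42) + 1/753) - 3032 = (779/32 + 1/753) - 3032 = 586619/24096 - 3032 = -72472453/24096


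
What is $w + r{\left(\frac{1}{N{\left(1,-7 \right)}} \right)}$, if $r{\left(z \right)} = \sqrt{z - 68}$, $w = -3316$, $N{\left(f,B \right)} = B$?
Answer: $-3316 + \frac{3 i \sqrt{371}}{7} \approx -3316.0 + 8.2549 i$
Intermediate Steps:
$r{\left(z \right)} = \sqrt{-68 + z}$
$w + r{\left(\frac{1}{N{\left(1,-7 \right)}} \right)} = -3316 + \sqrt{-68 + \frac{1}{-7}} = -3316 + \sqrt{-68 - \frac{1}{7}} = -3316 + \sqrt{- \frac{477}{7}} = -3316 + \frac{3 i \sqrt{371}}{7}$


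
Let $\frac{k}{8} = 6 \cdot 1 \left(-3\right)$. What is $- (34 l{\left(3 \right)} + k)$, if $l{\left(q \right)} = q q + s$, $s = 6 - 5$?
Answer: $-196$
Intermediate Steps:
$s = 1$ ($s = 6 - 5 = 1$)
$l{\left(q \right)} = 1 + q^{2}$ ($l{\left(q \right)} = q q + 1 = q^{2} + 1 = 1 + q^{2}$)
$k = -144$ ($k = 8 \cdot 6 \cdot 1 \left(-3\right) = 8 \cdot 6 \left(-3\right) = 8 \left(-18\right) = -144$)
$- (34 l{\left(3 \right)} + k) = - (34 \left(1 + 3^{2}\right) - 144) = - (34 \left(1 + 9\right) - 144) = - (34 \cdot 10 - 144) = - (340 - 144) = \left(-1\right) 196 = -196$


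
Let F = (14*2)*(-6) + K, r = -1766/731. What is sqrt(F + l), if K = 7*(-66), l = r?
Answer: 2*I*sqrt(84484594)/731 ≈ 25.148*I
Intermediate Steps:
r = -1766/731 ≈ -2.4159
l = -1766/731 ≈ -2.4159
K = -462
F = -630 (F = (14*2)*(-6) - 462 = 28*(-6) - 462 = -168 - 462 = -630)
sqrt(F + l) = sqrt(-630 - 1766/731) = sqrt(-462296/731) = 2*I*sqrt(84484594)/731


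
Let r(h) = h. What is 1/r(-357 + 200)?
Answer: -1/157 ≈ -0.0063694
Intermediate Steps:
1/r(-357 + 200) = 1/(-357 + 200) = 1/(-157) = -1/157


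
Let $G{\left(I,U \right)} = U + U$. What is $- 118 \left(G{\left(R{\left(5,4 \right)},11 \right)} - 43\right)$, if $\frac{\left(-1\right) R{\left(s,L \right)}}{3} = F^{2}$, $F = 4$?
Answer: $2478$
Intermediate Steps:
$R{\left(s,L \right)} = -48$ ($R{\left(s,L \right)} = - 3 \cdot 4^{2} = \left(-3\right) 16 = -48$)
$G{\left(I,U \right)} = 2 U$
$- 118 \left(G{\left(R{\left(5,4 \right)},11 \right)} - 43\right) = - 118 \left(2 \cdot 11 - 43\right) = - 118 \left(22 - 43\right) = \left(-118\right) \left(-21\right) = 2478$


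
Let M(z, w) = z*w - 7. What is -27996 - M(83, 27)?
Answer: -30230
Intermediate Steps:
M(z, w) = -7 + w*z (M(z, w) = w*z - 7 = -7 + w*z)
-27996 - M(83, 27) = -27996 - (-7 + 27*83) = -27996 - (-7 + 2241) = -27996 - 1*2234 = -27996 - 2234 = -30230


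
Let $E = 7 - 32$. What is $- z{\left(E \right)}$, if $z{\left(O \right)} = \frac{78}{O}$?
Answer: $\frac{78}{25} \approx 3.12$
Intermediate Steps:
$E = -25$ ($E = 7 - 32 = -25$)
$- z{\left(E \right)} = - \frac{78}{-25} = - \frac{78 \left(-1\right)}{25} = \left(-1\right) \left(- \frac{78}{25}\right) = \frac{78}{25}$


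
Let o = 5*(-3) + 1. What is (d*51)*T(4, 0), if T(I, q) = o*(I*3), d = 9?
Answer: -77112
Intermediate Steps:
o = -14 (o = -15 + 1 = -14)
T(I, q) = -42*I (T(I, q) = -14*I*3 = -42*I)
(d*51)*T(4, 0) = (9*51)*(-42*4) = 459*(-168) = -77112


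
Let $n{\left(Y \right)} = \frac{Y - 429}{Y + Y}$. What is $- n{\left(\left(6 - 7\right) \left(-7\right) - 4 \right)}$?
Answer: $71$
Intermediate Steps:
$n{\left(Y \right)} = \frac{-429 + Y}{2 Y}$
$- n{\left(\left(6 - 7\right) \left(-7\right) - 4 \right)} = - \frac{-429 - \left(4 - \left(6 - 7\right) \left(-7\right)\right)}{2 \left(\left(6 - 7\right) \left(-7\right) - 4\right)} = - \frac{-429 - -3}{2 \left(\left(-1\right) \left(-7\right) - 4\right)} = - \frac{-429 + \left(7 - 4\right)}{2 \left(7 - 4\right)} = - \frac{-429 + 3}{2 \cdot 3} = - \frac{-426}{2 \cdot 3} = \left(-1\right) \left(-71\right) = 71$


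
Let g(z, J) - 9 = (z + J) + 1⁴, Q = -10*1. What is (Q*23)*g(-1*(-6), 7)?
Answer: -5290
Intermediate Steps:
Q = -10
g(z, J) = 10 + J + z (g(z, J) = 9 + ((z + J) + 1⁴) = 9 + ((J + z) + 1) = 9 + (1 + J + z) = 10 + J + z)
(Q*23)*g(-1*(-6), 7) = (-10*23)*(10 + 7 - 1*(-6)) = -230*(10 + 7 + 6) = -230*23 = -5290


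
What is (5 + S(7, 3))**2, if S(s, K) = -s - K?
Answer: 25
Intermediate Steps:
S(s, K) = -K - s
(5 + S(7, 3))**2 = (5 + (-1*3 - 1*7))**2 = (5 + (-3 - 7))**2 = (5 - 10)**2 = (-5)**2 = 25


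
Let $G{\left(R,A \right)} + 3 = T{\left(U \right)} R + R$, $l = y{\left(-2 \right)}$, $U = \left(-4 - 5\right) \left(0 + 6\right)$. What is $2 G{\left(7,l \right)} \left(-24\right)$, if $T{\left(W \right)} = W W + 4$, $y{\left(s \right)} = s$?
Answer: $-981312$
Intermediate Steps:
$U = -54$ ($U = \left(-9\right) 6 = -54$)
$l = -2$
$T{\left(W \right)} = 4 + W^{2}$ ($T{\left(W \right)} = W^{2} + 4 = 4 + W^{2}$)
$G{\left(R,A \right)} = -3 + 2921 R$ ($G{\left(R,A \right)} = -3 + \left(\left(4 + \left(-54\right)^{2}\right) R + R\right) = -3 + \left(\left(4 + 2916\right) R + R\right) = -3 + \left(2920 R + R\right) = -3 + 2921 R$)
$2 G{\left(7,l \right)} \left(-24\right) = 2 \left(-3 + 2921 \cdot 7\right) \left(-24\right) = 2 \left(-3 + 20447\right) \left(-24\right) = 2 \cdot 20444 \left(-24\right) = 40888 \left(-24\right) = -981312$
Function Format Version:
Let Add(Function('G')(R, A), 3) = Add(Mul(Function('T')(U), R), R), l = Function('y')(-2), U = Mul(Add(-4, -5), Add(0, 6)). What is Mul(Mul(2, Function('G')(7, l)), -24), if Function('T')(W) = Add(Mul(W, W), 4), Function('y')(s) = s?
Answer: -981312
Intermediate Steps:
U = -54 (U = Mul(-9, 6) = -54)
l = -2
Function('T')(W) = Add(4, Pow(W, 2)) (Function('T')(W) = Add(Pow(W, 2), 4) = Add(4, Pow(W, 2)))
Function('G')(R, A) = Add(-3, Mul(2921, R)) (Function('G')(R, A) = Add(-3, Add(Mul(Add(4, Pow(-54, 2)), R), R)) = Add(-3, Add(Mul(Add(4, 2916), R), R)) = Add(-3, Add(Mul(2920, R), R)) = Add(-3, Mul(2921, R)))
Mul(Mul(2, Function('G')(7, l)), -24) = Mul(Mul(2, Add(-3, Mul(2921, 7))), -24) = Mul(Mul(2, Add(-3, 20447)), -24) = Mul(Mul(2, 20444), -24) = Mul(40888, -24) = -981312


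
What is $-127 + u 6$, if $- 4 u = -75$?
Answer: $- \frac{29}{2} \approx -14.5$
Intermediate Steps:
$u = \frac{75}{4}$ ($u = \left(- \frac{1}{4}\right) \left(-75\right) = \frac{75}{4} \approx 18.75$)
$-127 + u 6 = -127 + \frac{75}{4} \cdot 6 = -127 + \frac{225}{2} = - \frac{29}{2}$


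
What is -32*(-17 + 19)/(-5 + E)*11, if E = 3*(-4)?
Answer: 704/17 ≈ 41.412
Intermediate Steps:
E = -12
-32*(-17 + 19)/(-5 + E)*11 = -32*(-17 + 19)/(-5 - 12)*11 = -64/(-17)*11 = -64*(-1)/17*11 = -32*(-2/17)*11 = (64/17)*11 = 704/17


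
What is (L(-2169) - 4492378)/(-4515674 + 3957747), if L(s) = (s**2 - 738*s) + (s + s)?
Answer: -1808567/557927 ≈ -3.2416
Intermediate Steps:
L(s) = s**2 - 736*s (L(s) = (s**2 - 738*s) + 2*s = s**2 - 736*s)
(L(-2169) - 4492378)/(-4515674 + 3957747) = (-2169*(-736 - 2169) - 4492378)/(-4515674 + 3957747) = (-2169*(-2905) - 4492378)/(-557927) = (6300945 - 4492378)*(-1/557927) = 1808567*(-1/557927) = -1808567/557927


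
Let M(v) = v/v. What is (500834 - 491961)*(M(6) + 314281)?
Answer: 2788624186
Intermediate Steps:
M(v) = 1
(500834 - 491961)*(M(6) + 314281) = (500834 - 491961)*(1 + 314281) = 8873*314282 = 2788624186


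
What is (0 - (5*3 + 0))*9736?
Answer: -146040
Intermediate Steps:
(0 - (5*3 + 0))*9736 = (0 - (15 + 0))*9736 = (0 - 1*15)*9736 = (0 - 15)*9736 = -15*9736 = -146040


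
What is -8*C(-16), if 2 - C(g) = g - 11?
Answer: -232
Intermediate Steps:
C(g) = 13 - g (C(g) = 2 - (g - 11) = 2 - (-11 + g) = 2 + (11 - g) = 13 - g)
-8*C(-16) = -8*(13 - 1*(-16)) = -8*(13 + 16) = -8*29 = -232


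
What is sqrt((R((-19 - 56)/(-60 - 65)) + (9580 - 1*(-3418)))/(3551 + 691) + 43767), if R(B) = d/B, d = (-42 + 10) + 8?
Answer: sqrt(196905762606)/2121 ≈ 209.21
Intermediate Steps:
d = -24 (d = -32 + 8 = -24)
R(B) = -24/B
sqrt((R((-19 - 56)/(-60 - 65)) + (9580 - 1*(-3418)))/(3551 + 691) + 43767) = sqrt((-24*(-60 - 65)/(-19 - 56) + (9580 - 1*(-3418)))/(3551 + 691) + 43767) = sqrt((-24/((-75/(-125))) + (9580 + 3418))/4242 + 43767) = sqrt((-24/((-75*(-1/125))) + 12998)*(1/4242) + 43767) = sqrt((-24/3/5 + 12998)*(1/4242) + 43767) = sqrt((-24*5/3 + 12998)*(1/4242) + 43767) = sqrt((-40 + 12998)*(1/4242) + 43767) = sqrt(12958*(1/4242) + 43767) = sqrt(6479/2121 + 43767) = sqrt(92836286/2121) = sqrt(196905762606)/2121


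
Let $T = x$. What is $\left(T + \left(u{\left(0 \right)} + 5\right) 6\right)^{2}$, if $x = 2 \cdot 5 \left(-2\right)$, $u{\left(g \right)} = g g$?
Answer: $100$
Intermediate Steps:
$u{\left(g \right)} = g^{2}$
$x = -20$ ($x = 10 \left(-2\right) = -20$)
$T = -20$
$\left(T + \left(u{\left(0 \right)} + 5\right) 6\right)^{2} = \left(-20 + \left(0^{2} + 5\right) 6\right)^{2} = \left(-20 + \left(0 + 5\right) 6\right)^{2} = \left(-20 + 5 \cdot 6\right)^{2} = \left(-20 + 30\right)^{2} = 10^{2} = 100$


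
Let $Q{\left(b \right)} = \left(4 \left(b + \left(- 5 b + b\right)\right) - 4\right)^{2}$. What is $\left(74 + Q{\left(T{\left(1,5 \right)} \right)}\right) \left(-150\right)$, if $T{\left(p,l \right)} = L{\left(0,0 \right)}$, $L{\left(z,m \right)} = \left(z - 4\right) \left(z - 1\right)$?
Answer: $-416700$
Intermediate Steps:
$L{\left(z,m \right)} = \left(-1 + z\right) \left(-4 + z\right)$ ($L{\left(z,m \right)} = \left(-4 + z\right) \left(-1 + z\right) = \left(-1 + z\right) \left(-4 + z\right)$)
$T{\left(p,l \right)} = 4$ ($T{\left(p,l \right)} = 4 + 0^{2} - 0 = 4 + 0 + 0 = 4$)
$Q{\left(b \right)} = \left(-4 - 12 b\right)^{2}$ ($Q{\left(b \right)} = \left(4 \left(b - 4 b\right) - 4\right)^{2} = \left(4 \left(- 3 b\right) - 4\right)^{2} = \left(- 12 b - 4\right)^{2} = \left(-4 - 12 b\right)^{2}$)
$\left(74 + Q{\left(T{\left(1,5 \right)} \right)}\right) \left(-150\right) = \left(74 + 16 \left(1 + 3 \cdot 4\right)^{2}\right) \left(-150\right) = \left(74 + 16 \left(1 + 12\right)^{2}\right) \left(-150\right) = \left(74 + 16 \cdot 13^{2}\right) \left(-150\right) = \left(74 + 16 \cdot 169\right) \left(-150\right) = \left(74 + 2704\right) \left(-150\right) = 2778 \left(-150\right) = -416700$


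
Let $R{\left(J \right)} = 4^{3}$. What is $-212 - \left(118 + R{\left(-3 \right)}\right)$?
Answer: $-394$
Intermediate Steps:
$R{\left(J \right)} = 64$
$-212 - \left(118 + R{\left(-3 \right)}\right) = -212 - \left(118 + 64\right) = -212 - 182 = -394$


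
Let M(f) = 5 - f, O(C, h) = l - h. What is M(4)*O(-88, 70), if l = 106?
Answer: 36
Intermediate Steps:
O(C, h) = 106 - h
M(4)*O(-88, 70) = (5 - 1*4)*(106 - 1*70) = (5 - 4)*(106 - 70) = 1*36 = 36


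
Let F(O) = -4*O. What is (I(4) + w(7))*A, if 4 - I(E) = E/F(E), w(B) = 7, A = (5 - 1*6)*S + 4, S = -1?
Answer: 225/4 ≈ 56.250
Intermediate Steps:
A = 5 (A = (5 - 1*6)*(-1) + 4 = (5 - 6)*(-1) + 4 = -1*(-1) + 4 = 1 + 4 = 5)
I(E) = 17/4 (I(E) = 4 - E/((-4*E)) = 4 - E*(-1/(4*E)) = 4 - 1*(-¼) = 4 + ¼ = 17/4)
(I(4) + w(7))*A = (17/4 + 7)*5 = (45/4)*5 = 225/4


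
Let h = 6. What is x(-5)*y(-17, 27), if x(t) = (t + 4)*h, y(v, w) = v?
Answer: 102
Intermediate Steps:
x(t) = 24 + 6*t (x(t) = (t + 4)*6 = (4 + t)*6 = 24 + 6*t)
x(-5)*y(-17, 27) = (24 + 6*(-5))*(-17) = (24 - 30)*(-17) = -6*(-17) = 102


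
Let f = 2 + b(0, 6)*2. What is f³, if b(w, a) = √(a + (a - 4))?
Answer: 200 + 176*√2 ≈ 448.90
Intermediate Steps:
b(w, a) = √(-4 + 2*a) (b(w, a) = √(a + (-4 + a)) = √(-4 + 2*a))
f = 2 + 4*√2 (f = 2 + √(-4 + 2*6)*2 = 2 + √(-4 + 12)*2 = 2 + √8*2 = 2 + (2*√2)*2 = 2 + 4*√2 ≈ 7.6569)
f³ = (2 + 4*√2)³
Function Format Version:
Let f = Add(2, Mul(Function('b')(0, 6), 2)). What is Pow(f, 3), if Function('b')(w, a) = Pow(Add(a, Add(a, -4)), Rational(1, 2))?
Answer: Add(200, Mul(176, Pow(2, Rational(1, 2)))) ≈ 448.90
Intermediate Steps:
Function('b')(w, a) = Pow(Add(-4, Mul(2, a)), Rational(1, 2)) (Function('b')(w, a) = Pow(Add(a, Add(-4, a)), Rational(1, 2)) = Pow(Add(-4, Mul(2, a)), Rational(1, 2)))
f = Add(2, Mul(4, Pow(2, Rational(1, 2)))) (f = Add(2, Mul(Pow(Add(-4, Mul(2, 6)), Rational(1, 2)), 2)) = Add(2, Mul(Pow(Add(-4, 12), Rational(1, 2)), 2)) = Add(2, Mul(Pow(8, Rational(1, 2)), 2)) = Add(2, Mul(Mul(2, Pow(2, Rational(1, 2))), 2)) = Add(2, Mul(4, Pow(2, Rational(1, 2)))) ≈ 7.6569)
Pow(f, 3) = Pow(Add(2, Mul(4, Pow(2, Rational(1, 2)))), 3)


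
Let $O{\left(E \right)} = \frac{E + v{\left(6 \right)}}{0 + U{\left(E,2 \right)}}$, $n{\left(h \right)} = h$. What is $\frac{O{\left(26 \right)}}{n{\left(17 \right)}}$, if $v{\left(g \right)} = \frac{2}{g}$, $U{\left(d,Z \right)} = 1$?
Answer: $\frac{79}{51} \approx 1.549$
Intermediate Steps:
$O{\left(E \right)} = \frac{1}{3} + E$ ($O{\left(E \right)} = \frac{E + \frac{2}{6}}{0 + 1} = \frac{E + 2 \cdot \frac{1}{6}}{1} = \left(E + \frac{1}{3}\right) 1 = \left(\frac{1}{3} + E\right) 1 = \frac{1}{3} + E$)
$\frac{O{\left(26 \right)}}{n{\left(17 \right)}} = \frac{\frac{1}{3} + 26}{17} = \frac{79}{3} \cdot \frac{1}{17} = \frac{79}{51}$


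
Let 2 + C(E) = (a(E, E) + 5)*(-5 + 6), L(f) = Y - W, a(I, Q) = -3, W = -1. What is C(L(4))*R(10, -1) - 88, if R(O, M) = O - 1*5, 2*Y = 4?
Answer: -88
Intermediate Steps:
Y = 2 (Y = (½)*4 = 2)
R(O, M) = -5 + O (R(O, M) = O - 5 = -5 + O)
L(f) = 3 (L(f) = 2 - 1*(-1) = 2 + 1 = 3)
C(E) = 0 (C(E) = -2 + (-3 + 5)*(-5 + 6) = -2 + 2*1 = -2 + 2 = 0)
C(L(4))*R(10, -1) - 88 = 0*(-5 + 10) - 88 = 0*5 - 88 = 0 - 88 = -88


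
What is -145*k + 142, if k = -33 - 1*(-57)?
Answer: -3338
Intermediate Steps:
k = 24 (k = -33 + 57 = 24)
-145*k + 142 = -145*24 + 142 = -3480 + 142 = -3338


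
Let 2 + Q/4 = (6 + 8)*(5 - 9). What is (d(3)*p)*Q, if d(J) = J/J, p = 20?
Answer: -4640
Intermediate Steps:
d(J) = 1
Q = -232 (Q = -8 + 4*((6 + 8)*(5 - 9)) = -8 + 4*(14*(-4)) = -8 + 4*(-56) = -8 - 224 = -232)
(d(3)*p)*Q = (1*20)*(-232) = 20*(-232) = -4640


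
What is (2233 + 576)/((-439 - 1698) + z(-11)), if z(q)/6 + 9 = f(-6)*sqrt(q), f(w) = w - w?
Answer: -2809/2191 ≈ -1.2821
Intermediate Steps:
f(w) = 0
z(q) = -54 (z(q) = -54 + 6*(0*sqrt(q)) = -54 + 6*0 = -54 + 0 = -54)
(2233 + 576)/((-439 - 1698) + z(-11)) = (2233 + 576)/((-439 - 1698) - 54) = 2809/(-2137 - 54) = 2809/(-2191) = 2809*(-1/2191) = -2809/2191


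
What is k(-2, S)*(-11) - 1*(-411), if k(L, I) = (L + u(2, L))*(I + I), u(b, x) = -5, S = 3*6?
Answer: 3183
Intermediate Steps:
S = 18
k(L, I) = 2*I*(-5 + L) (k(L, I) = (L - 5)*(I + I) = (-5 + L)*(2*I) = 2*I*(-5 + L))
k(-2, S)*(-11) - 1*(-411) = (2*18*(-5 - 2))*(-11) - 1*(-411) = (2*18*(-7))*(-11) + 411 = -252*(-11) + 411 = 2772 + 411 = 3183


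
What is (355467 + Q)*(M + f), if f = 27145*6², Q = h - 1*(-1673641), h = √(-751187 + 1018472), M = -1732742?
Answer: -1533035734376 - 755522*√267285 ≈ -1.5334e+12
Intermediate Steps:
h = √267285 ≈ 517.00
Q = 1673641 + √267285 (Q = √267285 - 1*(-1673641) = √267285 + 1673641 = 1673641 + √267285 ≈ 1.6742e+6)
f = 977220 (f = 27145*36 = 977220)
(355467 + Q)*(M + f) = (355467 + (1673641 + √267285))*(-1732742 + 977220) = (2029108 + √267285)*(-755522) = -1533035734376 - 755522*√267285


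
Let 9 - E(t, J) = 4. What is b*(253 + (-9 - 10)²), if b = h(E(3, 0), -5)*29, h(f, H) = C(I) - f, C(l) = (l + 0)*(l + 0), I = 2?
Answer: -17806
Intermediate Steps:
E(t, J) = 5 (E(t, J) = 9 - 1*4 = 9 - 4 = 5)
C(l) = l² (C(l) = l*l = l²)
h(f, H) = 4 - f (h(f, H) = 2² - f = 4 - f)
b = -29 (b = (4 - 1*5)*29 = (4 - 5)*29 = -1*29 = -29)
b*(253 + (-9 - 10)²) = -29*(253 + (-9 - 10)²) = -29*(253 + (-19)²) = -29*(253 + 361) = -29*614 = -17806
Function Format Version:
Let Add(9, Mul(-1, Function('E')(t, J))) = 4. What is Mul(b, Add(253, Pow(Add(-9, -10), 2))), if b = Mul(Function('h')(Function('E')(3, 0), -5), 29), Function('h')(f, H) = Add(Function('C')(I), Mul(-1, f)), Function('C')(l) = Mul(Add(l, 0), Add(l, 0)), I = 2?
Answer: -17806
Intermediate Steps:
Function('E')(t, J) = 5 (Function('E')(t, J) = Add(9, Mul(-1, 4)) = Add(9, -4) = 5)
Function('C')(l) = Pow(l, 2) (Function('C')(l) = Mul(l, l) = Pow(l, 2))
Function('h')(f, H) = Add(4, Mul(-1, f)) (Function('h')(f, H) = Add(Pow(2, 2), Mul(-1, f)) = Add(4, Mul(-1, f)))
b = -29 (b = Mul(Add(4, Mul(-1, 5)), 29) = Mul(Add(4, -5), 29) = Mul(-1, 29) = -29)
Mul(b, Add(253, Pow(Add(-9, -10), 2))) = Mul(-29, Add(253, Pow(Add(-9, -10), 2))) = Mul(-29, Add(253, Pow(-19, 2))) = Mul(-29, Add(253, 361)) = Mul(-29, 614) = -17806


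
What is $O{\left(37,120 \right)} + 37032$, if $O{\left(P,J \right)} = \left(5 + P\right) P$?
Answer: $38586$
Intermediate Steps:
$O{\left(P,J \right)} = P \left(5 + P\right)$
$O{\left(37,120 \right)} + 37032 = 37 \left(5 + 37\right) + 37032 = 37 \cdot 42 + 37032 = 1554 + 37032 = 38586$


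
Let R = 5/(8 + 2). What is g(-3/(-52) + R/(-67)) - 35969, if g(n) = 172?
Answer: -35797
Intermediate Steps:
R = ½ (R = 5/10 = 5*(⅒) = ½ ≈ 0.50000)
g(-3/(-52) + R/(-67)) - 35969 = 172 - 35969 = -35797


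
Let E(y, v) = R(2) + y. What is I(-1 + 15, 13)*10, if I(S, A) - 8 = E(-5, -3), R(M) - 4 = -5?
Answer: 20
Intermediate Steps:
R(M) = -1 (R(M) = 4 - 5 = -1)
E(y, v) = -1 + y
I(S, A) = 2 (I(S, A) = 8 + (-1 - 5) = 8 - 6 = 2)
I(-1 + 15, 13)*10 = 2*10 = 20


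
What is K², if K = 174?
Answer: 30276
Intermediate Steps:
K² = 174² = 30276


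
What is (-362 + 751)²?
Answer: 151321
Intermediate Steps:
(-362 + 751)² = 389² = 151321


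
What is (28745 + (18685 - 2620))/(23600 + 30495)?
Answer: 8962/10819 ≈ 0.82836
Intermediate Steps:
(28745 + (18685 - 2620))/(23600 + 30495) = (28745 + 16065)/54095 = 44810*(1/54095) = 8962/10819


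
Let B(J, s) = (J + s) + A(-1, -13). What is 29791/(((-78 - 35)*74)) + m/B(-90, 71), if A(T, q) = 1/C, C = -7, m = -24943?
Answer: 364005392/280127 ≈ 1299.4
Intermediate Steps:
A(T, q) = -⅐ (A(T, q) = 1/(-7) = -⅐)
B(J, s) = -⅐ + J + s (B(J, s) = (J + s) - ⅐ = -⅐ + J + s)
29791/(((-78 - 35)*74)) + m/B(-90, 71) = 29791/(((-78 - 35)*74)) - 24943/(-⅐ - 90 + 71) = 29791/((-113*74)) - 24943/(-134/7) = 29791/(-8362) - 24943*(-7/134) = 29791*(-1/8362) + 174601/134 = -29791/8362 + 174601/134 = 364005392/280127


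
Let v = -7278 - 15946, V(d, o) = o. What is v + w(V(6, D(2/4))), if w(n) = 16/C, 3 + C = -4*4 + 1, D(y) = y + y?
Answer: -209024/9 ≈ -23225.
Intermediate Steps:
D(y) = 2*y
C = -18 (C = -3 + (-4*4 + 1) = -3 + (-16 + 1) = -3 - 15 = -18)
v = -23224
w(n) = -8/9 (w(n) = 16/(-18) = 16*(-1/18) = -8/9)
v + w(V(6, D(2/4))) = -23224 - 8/9 = -209024/9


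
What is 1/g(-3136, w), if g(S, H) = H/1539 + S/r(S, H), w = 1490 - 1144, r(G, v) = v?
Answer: -266247/2353294 ≈ -0.11314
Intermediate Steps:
w = 346
g(S, H) = H/1539 + S/H
1/g(-3136, w) = 1/((1/1539)*346 - 3136/346) = 1/(346/1539 - 3136*1/346) = 1/(346/1539 - 1568/173) = 1/(-2353294/266247) = -266247/2353294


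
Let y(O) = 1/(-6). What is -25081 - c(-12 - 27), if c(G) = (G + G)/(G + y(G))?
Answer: -5894503/235 ≈ -25083.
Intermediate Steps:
y(O) = -⅙
c(G) = 2*G/(-⅙ + G) (c(G) = (G + G)/(G - ⅙) = (2*G)/(-⅙ + G) = 2*G/(-⅙ + G))
-25081 - c(-12 - 27) = -25081 - 12*(-12 - 27)/(-1 + 6*(-12 - 27)) = -25081 - 12*(-39)/(-1 + 6*(-39)) = -25081 - 12*(-39)/(-1 - 234) = -25081 - 12*(-39)/(-235) = -25081 - 12*(-39)*(-1)/235 = -25081 - 1*468/235 = -25081 - 468/235 = -5894503/235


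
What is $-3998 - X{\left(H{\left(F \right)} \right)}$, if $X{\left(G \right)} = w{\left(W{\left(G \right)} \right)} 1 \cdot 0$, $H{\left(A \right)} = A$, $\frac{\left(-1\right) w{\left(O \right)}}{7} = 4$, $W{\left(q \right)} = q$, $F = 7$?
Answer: $-3998$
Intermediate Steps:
$w{\left(O \right)} = -28$ ($w{\left(O \right)} = \left(-7\right) 4 = -28$)
$X{\left(G \right)} = 0$ ($X{\left(G \right)} = \left(-28\right) 1 \cdot 0 = \left(-28\right) 0 = 0$)
$-3998 - X{\left(H{\left(F \right)} \right)} = -3998 - 0 = -3998 + 0 = -3998$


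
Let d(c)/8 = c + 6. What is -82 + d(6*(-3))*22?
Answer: -2194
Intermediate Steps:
d(c) = 48 + 8*c (d(c) = 8*(c + 6) = 8*(6 + c) = 48 + 8*c)
-82 + d(6*(-3))*22 = -82 + (48 + 8*(6*(-3)))*22 = -82 + (48 + 8*(-18))*22 = -82 + (48 - 144)*22 = -82 - 96*22 = -82 - 2112 = -2194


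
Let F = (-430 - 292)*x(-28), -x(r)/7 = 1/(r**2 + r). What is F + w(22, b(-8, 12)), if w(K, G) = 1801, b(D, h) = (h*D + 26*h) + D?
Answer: 97615/54 ≈ 1807.7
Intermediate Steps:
b(D, h) = D + 26*h + D*h (b(D, h) = (D*h + 26*h) + D = (26*h + D*h) + D = D + 26*h + D*h)
x(r) = -7/(r + r**2) (x(r) = -7/(r**2 + r) = -7/(r + r**2))
F = 361/54 (F = (-430 - 292)*(-7/(-28*(1 - 28))) = -(-5054)*(-1)/(28*(-27)) = -(-5054)*(-1)*(-1)/(28*27) = -722*(-1/108) = 361/54 ≈ 6.6852)
F + w(22, b(-8, 12)) = 361/54 + 1801 = 97615/54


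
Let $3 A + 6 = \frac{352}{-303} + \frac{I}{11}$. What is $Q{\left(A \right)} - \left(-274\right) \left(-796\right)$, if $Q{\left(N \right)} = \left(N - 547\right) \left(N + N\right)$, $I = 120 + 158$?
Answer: $- \frac{22459066634896}{99980001} \approx -2.2464 \cdot 10^{5}$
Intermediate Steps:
$I = 278$
$A = \frac{60364}{9999}$ ($A = -2 + \frac{\frac{352}{-303} + \frac{278}{11}}{3} = -2 + \frac{352 \left(- \frac{1}{303}\right) + 278 \cdot \frac{1}{11}}{3} = -2 + \frac{- \frac{352}{303} + \frac{278}{11}}{3} = -2 + \frac{1}{3} \cdot \frac{80362}{3333} = -2 + \frac{80362}{9999} = \frac{60364}{9999} \approx 6.037$)
$Q{\left(N \right)} = 2 N \left(-547 + N\right)$ ($Q{\left(N \right)} = \left(-547 + N\right) 2 N = 2 N \left(-547 + N\right)$)
$Q{\left(A \right)} - \left(-274\right) \left(-796\right) = 2 \cdot \frac{60364}{9999} \left(-547 + \frac{60364}{9999}\right) - \left(-274\right) \left(-796\right) = 2 \cdot \frac{60364}{9999} \left(- \frac{5409089}{9999}\right) - 218104 = - \frac{653028496792}{99980001} - 218104 = - \frac{22459066634896}{99980001}$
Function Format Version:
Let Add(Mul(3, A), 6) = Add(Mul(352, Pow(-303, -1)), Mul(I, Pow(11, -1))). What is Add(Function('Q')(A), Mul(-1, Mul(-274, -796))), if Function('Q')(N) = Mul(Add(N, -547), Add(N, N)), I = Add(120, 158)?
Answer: Rational(-22459066634896, 99980001) ≈ -2.2464e+5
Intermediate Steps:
I = 278
A = Rational(60364, 9999) (A = Add(-2, Mul(Rational(1, 3), Add(Mul(352, Pow(-303, -1)), Mul(278, Pow(11, -1))))) = Add(-2, Mul(Rational(1, 3), Add(Mul(352, Rational(-1, 303)), Mul(278, Rational(1, 11))))) = Add(-2, Mul(Rational(1, 3), Add(Rational(-352, 303), Rational(278, 11)))) = Add(-2, Mul(Rational(1, 3), Rational(80362, 3333))) = Add(-2, Rational(80362, 9999)) = Rational(60364, 9999) ≈ 6.0370)
Function('Q')(N) = Mul(2, N, Add(-547, N)) (Function('Q')(N) = Mul(Add(-547, N), Mul(2, N)) = Mul(2, N, Add(-547, N)))
Add(Function('Q')(A), Mul(-1, Mul(-274, -796))) = Add(Mul(2, Rational(60364, 9999), Add(-547, Rational(60364, 9999))), Mul(-1, Mul(-274, -796))) = Add(Mul(2, Rational(60364, 9999), Rational(-5409089, 9999)), Mul(-1, 218104)) = Add(Rational(-653028496792, 99980001), -218104) = Rational(-22459066634896, 99980001)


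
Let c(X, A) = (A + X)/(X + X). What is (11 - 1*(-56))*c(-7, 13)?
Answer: -201/7 ≈ -28.714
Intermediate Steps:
c(X, A) = (A + X)/(2*X) (c(X, A) = (A + X)/((2*X)) = (A + X)*(1/(2*X)) = (A + X)/(2*X))
(11 - 1*(-56))*c(-7, 13) = (11 - 1*(-56))*((½)*(13 - 7)/(-7)) = (11 + 56)*((½)*(-⅐)*6) = 67*(-3/7) = -201/7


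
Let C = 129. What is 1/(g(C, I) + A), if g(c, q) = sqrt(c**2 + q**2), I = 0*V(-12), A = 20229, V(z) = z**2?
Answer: 1/20358 ≈ 4.9121e-5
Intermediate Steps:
I = 0 (I = 0*(-12)**2 = 0*144 = 0)
1/(g(C, I) + A) = 1/(sqrt(129**2 + 0**2) + 20229) = 1/(sqrt(16641 + 0) + 20229) = 1/(sqrt(16641) + 20229) = 1/(129 + 20229) = 1/20358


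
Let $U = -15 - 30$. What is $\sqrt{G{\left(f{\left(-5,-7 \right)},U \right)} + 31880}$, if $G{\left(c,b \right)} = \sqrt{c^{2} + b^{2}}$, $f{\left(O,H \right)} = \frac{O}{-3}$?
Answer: $\frac{\sqrt{286920 + 15 \sqrt{730}}}{3} \approx 178.68$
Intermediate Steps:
$f{\left(O,H \right)} = - \frac{O}{3}$ ($f{\left(O,H \right)} = O \left(- \frac{1}{3}\right) = - \frac{O}{3}$)
$U = -45$
$G{\left(c,b \right)} = \sqrt{b^{2} + c^{2}}$
$\sqrt{G{\left(f{\left(-5,-7 \right)},U \right)} + 31880} = \sqrt{\sqrt{\left(-45\right)^{2} + \left(\left(- \frac{1}{3}\right) \left(-5\right)\right)^{2}} + 31880} = \sqrt{\sqrt{2025 + \left(\frac{5}{3}\right)^{2}} + 31880} = \sqrt{\sqrt{2025 + \frac{25}{9}} + 31880} = \sqrt{\sqrt{\frac{18250}{9}} + 31880} = \sqrt{\frac{5 \sqrt{730}}{3} + 31880} = \sqrt{31880 + \frac{5 \sqrt{730}}{3}}$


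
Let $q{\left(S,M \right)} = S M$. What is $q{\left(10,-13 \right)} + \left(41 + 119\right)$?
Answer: $30$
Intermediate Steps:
$q{\left(S,M \right)} = M S$
$q{\left(10,-13 \right)} + \left(41 + 119\right) = \left(-13\right) 10 + \left(41 + 119\right) = -130 + 160 = 30$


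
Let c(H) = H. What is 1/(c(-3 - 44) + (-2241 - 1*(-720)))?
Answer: -1/1568 ≈ -0.00063775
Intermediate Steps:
1/(c(-3 - 44) + (-2241 - 1*(-720))) = 1/((-3 - 44) + (-2241 - 1*(-720))) = 1/(-47 + (-2241 + 720)) = 1/(-47 - 1521) = 1/(-1568) = -1/1568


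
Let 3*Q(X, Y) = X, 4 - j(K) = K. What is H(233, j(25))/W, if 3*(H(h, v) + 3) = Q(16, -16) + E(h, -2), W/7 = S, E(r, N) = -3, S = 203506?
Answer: -10/6410439 ≈ -1.5600e-6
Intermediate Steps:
j(K) = 4 - K
W = 1424542 (W = 7*203506 = 1424542)
Q(X, Y) = X/3
H(h, v) = -20/9 (H(h, v) = -3 + ((⅓)*16 - 3)/3 = -3 + (16/3 - 3)/3 = -3 + (⅓)*(7/3) = -3 + 7/9 = -20/9)
H(233, j(25))/W = -20/9/1424542 = -20/9*1/1424542 = -10/6410439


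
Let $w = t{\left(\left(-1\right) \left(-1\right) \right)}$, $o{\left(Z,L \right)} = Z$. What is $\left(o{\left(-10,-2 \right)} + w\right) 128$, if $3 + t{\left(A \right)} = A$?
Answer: $-1536$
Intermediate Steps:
$t{\left(A \right)} = -3 + A$
$w = -2$ ($w = -3 - -1 = -3 + 1 = -2$)
$\left(o{\left(-10,-2 \right)} + w\right) 128 = \left(-10 - 2\right) 128 = \left(-12\right) 128 = -1536$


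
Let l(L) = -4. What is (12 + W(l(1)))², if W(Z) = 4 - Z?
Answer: 400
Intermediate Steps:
(12 + W(l(1)))² = (12 + (4 - 1*(-4)))² = (12 + (4 + 4))² = (12 + 8)² = 20² = 400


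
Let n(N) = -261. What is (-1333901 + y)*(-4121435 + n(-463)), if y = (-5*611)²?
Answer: -32969957394304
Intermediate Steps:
y = 9333025 (y = (-3055)² = 9333025)
(-1333901 + y)*(-4121435 + n(-463)) = (-1333901 + 9333025)*(-4121435 - 261) = 7999124*(-4121696) = -32969957394304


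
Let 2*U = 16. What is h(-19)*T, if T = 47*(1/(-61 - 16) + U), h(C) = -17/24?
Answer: -163795/616 ≈ -265.90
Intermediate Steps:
U = 8 (U = (½)*16 = 8)
h(C) = -17/24 (h(C) = -17*1/24 = -17/24)
T = 28905/77 (T = 47*(1/(-61 - 16) + 8) = 47*(1/(-77) + 8) = 47*(-1/77 + 8) = 47*(615/77) = 28905/77 ≈ 375.39)
h(-19)*T = -17/24*28905/77 = -163795/616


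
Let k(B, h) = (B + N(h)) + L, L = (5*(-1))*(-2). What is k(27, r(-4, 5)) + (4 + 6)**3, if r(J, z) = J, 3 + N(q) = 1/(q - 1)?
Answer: 5169/5 ≈ 1033.8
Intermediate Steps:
N(q) = -3 + 1/(-1 + q) (N(q) = -3 + 1/(q - 1) = -3 + 1/(-1 + q))
L = 10 (L = -5*(-2) = 10)
k(B, h) = 10 + B + (4 - 3*h)/(-1 + h) (k(B, h) = (B + (4 - 3*h)/(-1 + h)) + 10 = 10 + B + (4 - 3*h)/(-1 + h))
k(27, r(-4, 5)) + (4 + 6)**3 = (-6 - 1*27 + 7*(-4) + 27*(-4))/(-1 - 4) + (4 + 6)**3 = (-6 - 27 - 28 - 108)/(-5) + 10**3 = -1/5*(-169) + 1000 = 169/5 + 1000 = 5169/5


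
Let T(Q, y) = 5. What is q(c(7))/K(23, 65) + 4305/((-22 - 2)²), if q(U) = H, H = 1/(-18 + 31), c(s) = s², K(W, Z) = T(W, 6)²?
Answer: 466567/62400 ≈ 7.4770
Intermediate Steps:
K(W, Z) = 25 (K(W, Z) = 5² = 25)
H = 1/13 ≈ 0.076923
q(U) = 1/13
q(c(7))/K(23, 65) + 4305/((-22 - 2)²) = (1/13)/25 + 4305/((-22 - 2)²) = (1/13)*(1/25) + 4305/((-24)²) = 1/325 + 4305/576 = 1/325 + 4305*(1/576) = 1/325 + 1435/192 = 466567/62400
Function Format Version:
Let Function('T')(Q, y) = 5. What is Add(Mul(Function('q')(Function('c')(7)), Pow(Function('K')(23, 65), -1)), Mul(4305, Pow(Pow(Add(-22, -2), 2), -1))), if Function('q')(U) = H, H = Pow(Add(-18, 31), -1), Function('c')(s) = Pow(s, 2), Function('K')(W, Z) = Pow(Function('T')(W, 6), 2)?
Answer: Rational(466567, 62400) ≈ 7.4770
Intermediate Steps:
Function('K')(W, Z) = 25 (Function('K')(W, Z) = Pow(5, 2) = 25)
H = Rational(1, 13) (H = Pow(13, -1) = Rational(1, 13) ≈ 0.076923)
Function('q')(U) = Rational(1, 13)
Add(Mul(Function('q')(Function('c')(7)), Pow(Function('K')(23, 65), -1)), Mul(4305, Pow(Pow(Add(-22, -2), 2), -1))) = Add(Mul(Rational(1, 13), Pow(25, -1)), Mul(4305, Pow(Pow(Add(-22, -2), 2), -1))) = Add(Mul(Rational(1, 13), Rational(1, 25)), Mul(4305, Pow(Pow(-24, 2), -1))) = Add(Rational(1, 325), Mul(4305, Pow(576, -1))) = Add(Rational(1, 325), Mul(4305, Rational(1, 576))) = Add(Rational(1, 325), Rational(1435, 192)) = Rational(466567, 62400)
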